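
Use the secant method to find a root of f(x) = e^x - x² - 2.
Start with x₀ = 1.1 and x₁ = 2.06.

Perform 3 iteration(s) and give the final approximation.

f(x) = e^x - x² - 2
x₀ = 1.1, x₁ = 2.06

Secant formula: x_{n+1} = x_n - f(x_n)(x_n - x_{n-1})/(f(x_n) - f(x_{n-1}))

Iteration 1:
  f(1.100000) = -0.205834
  f(2.060000) = 1.602370
  x_2 = 2.060000 - 1.602370×(2.060000 - 1.100000)/(1.602370 - (-0.205834))
       = 1.209280
Iteration 2:
  f(2.060000) = 1.602370
  f(1.209280) = -0.111287
  x_3 = 1.209280 - (-0.111287)×(1.209280 - 2.060000)/(-0.111287 - 1.602370)
       = 1.264527
Iteration 3:
  f(1.209280) = -0.111287
  f(1.264527) = -0.057611
  x_4 = 1.264527 - (-0.057611)×(1.264527 - 1.209280)/(-0.057611 - (-0.111287))
       = 1.323825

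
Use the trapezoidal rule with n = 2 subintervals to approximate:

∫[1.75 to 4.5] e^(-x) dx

f(x) = e^(-x)
a = 1.75, b = 4.5, n = 2
h = (b - a)/n = 1.375000

Trapezoidal rule: (h/2)[f(x₀) + 2f(x₁) + 2f(x₂) + ... + f(xₙ)]

x_0 = 1.7500, f(x_0) = 0.173774, coefficient = 1
x_1 = 3.1250, f(x_1) = 0.043937, coefficient = 2
x_2 = 4.5000, f(x_2) = 0.011109, coefficient = 1

I ≈ (1.375000/2) × 0.272757 = 0.187520
Exact value: 0.162665
Error: 0.024855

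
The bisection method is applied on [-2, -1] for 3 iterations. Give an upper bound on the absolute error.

Bisection error bound: |error| ≤ (b-a)/2^n
|error| ≤ (-1 - (-2))/2^3 = 1/2^3
|error| ≤ 0.1250000000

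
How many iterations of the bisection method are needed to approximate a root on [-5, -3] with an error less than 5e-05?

We need (b-a)/2^n ≤ 5e-05
(-3 - (-5))/2^n ≤ 5e-05
2/2^n ≤ 5e-05
2^n ≥ 40000
n ≥ log₂(40000) = 15.29
n ≥ 16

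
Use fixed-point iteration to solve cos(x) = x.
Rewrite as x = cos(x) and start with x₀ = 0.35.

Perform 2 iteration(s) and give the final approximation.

Equation: cos(x) = x
Fixed-point form: x = cos(x)
x₀ = 0.35

x_1 = g(0.350000) = 0.939373
x_2 = g(0.939373) = 0.590294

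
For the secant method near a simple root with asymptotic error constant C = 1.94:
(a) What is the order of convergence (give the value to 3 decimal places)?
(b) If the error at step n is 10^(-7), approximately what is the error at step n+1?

(a) Secant method has superlinear convergence with order φ = (1+√5)/2 ≈ 1.618.
    This means |e_{n+1}| ≈ C|e_n|^1.618.

(b) With |e_n| = 10^(-7) and C = 1.94:
    |e_{n+1}| ≈ 1.94 × (10^(-7))^1.618 = 1.94 × 10^(-11.33)

(a) ≈ 1.618 (golden ratio); (b) |e_{n+1}| ≈ 9.153e-12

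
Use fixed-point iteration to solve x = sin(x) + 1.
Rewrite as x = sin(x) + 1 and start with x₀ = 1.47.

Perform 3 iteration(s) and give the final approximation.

Equation: x = sin(x) + 1
Fixed-point form: x = sin(x) + 1
x₀ = 1.47

x_1 = g(1.470000) = 1.994924
x_2 = g(1.994924) = 1.911398
x_3 = g(1.911398) = 1.942554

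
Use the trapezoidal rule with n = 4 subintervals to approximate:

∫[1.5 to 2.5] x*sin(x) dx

f(x) = x*sin(x)
a = 1.5, b = 2.5, n = 4
h = (b - a)/n = 0.250000

Trapezoidal rule: (h/2)[f(x₀) + 2f(x₁) + 2f(x₂) + ... + f(xₙ)]

x_0 = 1.5000, f(x_0) = 1.496242, coefficient = 1
x_1 = 1.7500, f(x_1) = 1.721975, coefficient = 2
x_2 = 2.0000, f(x_2) = 1.818595, coefficient = 2
x_3 = 2.2500, f(x_3) = 1.750665, coefficient = 2
x_4 = 2.5000, f(x_4) = 1.496180, coefficient = 1

I ≈ (0.250000/2) × 13.574893 = 1.696862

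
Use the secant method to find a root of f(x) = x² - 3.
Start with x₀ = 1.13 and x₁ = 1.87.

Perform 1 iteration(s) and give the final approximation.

f(x) = x² - 3
x₀ = 1.13, x₁ = 1.87

Secant formula: x_{n+1} = x_n - f(x_n)(x_n - x_{n-1})/(f(x_n) - f(x_{n-1}))

Iteration 1:
  f(1.130000) = -1.723100
  f(1.870000) = 0.496900
  x_2 = 1.870000 - 0.496900×(1.870000 - 1.130000)/(0.496900 - (-1.723100))
       = 1.704367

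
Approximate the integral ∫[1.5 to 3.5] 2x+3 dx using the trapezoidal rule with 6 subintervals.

f(x) = 2x+3
a = 1.5, b = 3.5, n = 6
h = (b - a)/n = 0.333333

Trapezoidal rule: (h/2)[f(x₀) + 2f(x₁) + 2f(x₂) + ... + f(xₙ)]

x_0 = 1.5000, f(x_0) = 6.000000, coefficient = 1
x_1 = 1.8333, f(x_1) = 6.666667, coefficient = 2
x_2 = 2.1667, f(x_2) = 7.333333, coefficient = 2
x_3 = 2.5000, f(x_3) = 8.000000, coefficient = 2
x_4 = 2.8333, f(x_4) = 8.666667, coefficient = 2
x_5 = 3.1667, f(x_5) = 9.333333, coefficient = 2
x_6 = 3.5000, f(x_6) = 10.000000, coefficient = 1

I ≈ (0.333333/2) × 96.000000 = 16.000000
Exact value: 16.000000
Error: 0.000000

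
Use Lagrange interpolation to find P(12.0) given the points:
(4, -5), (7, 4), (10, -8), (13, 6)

Lagrange interpolation formula:
P(x) = Σ yᵢ × Lᵢ(x)
where Lᵢ(x) = Π_{j≠i} (x - xⱼ)/(xᵢ - xⱼ)

L_0(12.0) = (12.0 - 7)/(4 - 7) × (12.0 - 10)/(4 - 10) × (12.0 - 13)/(4 - 13) = 0.061728
L_1(12.0) = (12.0 - 4)/(7 - 4) × (12.0 - 10)/(7 - 10) × (12.0 - 13)/(7 - 13) = -0.296296
L_2(12.0) = (12.0 - 4)/(10 - 4) × (12.0 - 7)/(10 - 7) × (12.0 - 13)/(10 - 13) = 0.740741
L_3(12.0) = (12.0 - 4)/(13 - 4) × (12.0 - 7)/(13 - 7) × (12.0 - 10)/(13 - 10) = 0.493827

P(12.0) = (-5)×L_0(12.0) + 4×L_1(12.0) + (-8)×L_2(12.0) + 6×L_3(12.0)
P(12.0) = -4.456790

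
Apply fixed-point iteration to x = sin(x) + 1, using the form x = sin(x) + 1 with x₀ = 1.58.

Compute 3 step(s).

Equation: x = sin(x) + 1
Fixed-point form: x = sin(x) + 1
x₀ = 1.58

x_1 = g(1.580000) = 1.999958
x_2 = g(1.999958) = 1.909315
x_3 = g(1.909315) = 1.943248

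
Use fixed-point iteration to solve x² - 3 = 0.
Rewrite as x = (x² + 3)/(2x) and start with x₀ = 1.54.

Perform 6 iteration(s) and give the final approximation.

Equation: x² - 3 = 0
Fixed-point form: x = (x² + 3)/(2x)
x₀ = 1.54

x_1 = g(1.540000) = 1.744026
x_2 = g(1.744026) = 1.732092
x_3 = g(1.732092) = 1.732051
x_4 = g(1.732051) = 1.732051
x_5 = g(1.732051) = 1.732051
x_6 = g(1.732051) = 1.732051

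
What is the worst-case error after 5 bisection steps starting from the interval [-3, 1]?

Bisection error bound: |error| ≤ (b-a)/2^n
|error| ≤ (1 - (-3))/2^5 = 4/2^5
|error| ≤ 0.1250000000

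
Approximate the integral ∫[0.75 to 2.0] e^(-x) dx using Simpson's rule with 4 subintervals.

f(x) = e^(-x)
a = 0.75, b = 2.0, n = 4
h = (b - a)/n = 0.312500

Simpson's rule: (h/3)[f(x₀) + 4f(x₁) + 2f(x₂) + ... + f(xₙ)]

x_0 = 0.7500, f(x_0) = 0.472367, coefficient = 1
x_1 = 1.0625, f(x_1) = 0.345591, coefficient = 4
x_2 = 1.3750, f(x_2) = 0.252840, coefficient = 2
x_3 = 1.6875, f(x_3) = 0.184981, coefficient = 4
x_4 = 2.0000, f(x_4) = 0.135335, coefficient = 1

I ≈ (0.312500/3) × 3.235670 = 0.337049
Exact value: 0.337031
Error: 0.000018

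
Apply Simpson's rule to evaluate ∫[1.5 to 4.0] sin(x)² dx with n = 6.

f(x) = sin(x)²
a = 1.5, b = 4.0, n = 6
h = (b - a)/n = 0.416667

Simpson's rule: (h/3)[f(x₀) + 4f(x₁) + 2f(x₂) + ... + f(xₙ)]

x_0 = 1.5000, f(x_0) = 0.994996, coefficient = 1
x_1 = 1.9167, f(x_1) = 0.885068, coefficient = 4
x_2 = 2.3333, f(x_2) = 0.522853, coefficient = 2
x_3 = 2.7500, f(x_3) = 0.145665, coefficient = 4
x_4 = 3.1667, f(x_4) = 0.000629, coefficient = 2
x_5 = 3.5833, f(x_5) = 0.182768, coefficient = 4
x_6 = 4.0000, f(x_6) = 0.572750, coefficient = 1

I ≈ (0.416667/3) × 7.468716 = 1.037322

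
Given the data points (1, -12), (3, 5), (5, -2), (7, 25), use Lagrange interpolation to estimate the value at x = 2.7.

Lagrange interpolation formula:
P(x) = Σ yᵢ × Lᵢ(x)
where Lᵢ(x) = Π_{j≠i} (x - xⱼ)/(xᵢ - xⱼ)

L_0(2.7) = (2.7 - 3)/(1 - 3) × (2.7 - 5)/(1 - 5) × (2.7 - 7)/(1 - 7) = 0.061812
L_1(2.7) = (2.7 - 1)/(3 - 1) × (2.7 - 5)/(3 - 5) × (2.7 - 7)/(3 - 7) = 1.050812
L_2(2.7) = (2.7 - 1)/(5 - 1) × (2.7 - 3)/(5 - 3) × (2.7 - 7)/(5 - 7) = -0.137062
L_3(2.7) = (2.7 - 1)/(7 - 1) × (2.7 - 3)/(7 - 3) × (2.7 - 5)/(7 - 5) = 0.024437

P(2.7) = (-12)×L_0(2.7) + 5×L_1(2.7) + (-2)×L_2(2.7) + 25×L_3(2.7)
P(2.7) = 5.397375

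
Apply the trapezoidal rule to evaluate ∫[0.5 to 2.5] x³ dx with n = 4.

f(x) = x³
a = 0.5, b = 2.5, n = 4
h = (b - a)/n = 0.500000

Trapezoidal rule: (h/2)[f(x₀) + 2f(x₁) + 2f(x₂) + ... + f(xₙ)]

x_0 = 0.5000, f(x_0) = 0.125000, coefficient = 1
x_1 = 1.0000, f(x_1) = 1.000000, coefficient = 2
x_2 = 1.5000, f(x_2) = 3.375000, coefficient = 2
x_3 = 2.0000, f(x_3) = 8.000000, coefficient = 2
x_4 = 2.5000, f(x_4) = 15.625000, coefficient = 1

I ≈ (0.500000/2) × 40.500000 = 10.125000
Exact value: 9.750000
Error: 0.375000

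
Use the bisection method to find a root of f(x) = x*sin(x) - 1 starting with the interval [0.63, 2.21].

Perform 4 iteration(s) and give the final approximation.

f(x) = x*sin(x) - 1
Initial interval: [0.63, 2.21]

Iteration 1:
  c_1 = (0.630000 + 2.210000)/2 = 1.420000
  f(c_1) = f(1.420000) = 0.403886
  f(a) × f(c) < 0, new interval: [0.630000, 1.420000]
Iteration 2:
  c_2 = (0.630000 + 1.420000)/2 = 1.025000
  f(c_2) = f(1.025000) = -0.123918
  f(a) × f(c) ≥ 0, new interval: [1.025000, 1.420000]
Iteration 3:
  c_3 = (1.025000 + 1.420000)/2 = 1.222500
  f(c_3) = f(1.222500) = 0.149096
  f(a) × f(c) < 0, new interval: [1.025000, 1.222500]
Iteration 4:
  c_4 = (1.025000 + 1.222500)/2 = 1.123750
  f(c_4) = f(1.123750) = 0.013317
  f(a) × f(c) < 0, new interval: [1.025000, 1.123750]

After 4 iteration(s), the approximation is c_4 = 1.123750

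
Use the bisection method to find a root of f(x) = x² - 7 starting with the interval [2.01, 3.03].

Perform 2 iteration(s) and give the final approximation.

f(x) = x² - 7
Initial interval: [2.01, 3.03]

Iteration 1:
  c_1 = (2.010000 + 3.030000)/2 = 2.520000
  f(c_1) = f(2.520000) = -0.649600
  f(a) × f(c) ≥ 0, new interval: [2.520000, 3.030000]
Iteration 2:
  c_2 = (2.520000 + 3.030000)/2 = 2.775000
  f(c_2) = f(2.775000) = 0.700625
  f(a) × f(c) < 0, new interval: [2.520000, 2.775000]

After 2 iteration(s), the approximation is c_2 = 2.775000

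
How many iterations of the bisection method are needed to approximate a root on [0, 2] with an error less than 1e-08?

We need (b-a)/2^n ≤ 1e-08
(2 - 0)/2^n ≤ 1e-08
2/2^n ≤ 1e-08
2^n ≥ 200000000
n ≥ log₂(200000000) = 27.58
n ≥ 28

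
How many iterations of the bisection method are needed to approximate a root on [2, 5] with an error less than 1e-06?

We need (b-a)/2^n ≤ 1e-06
(5 - 2)/2^n ≤ 1e-06
3/2^n ≤ 1e-06
2^n ≥ 3000000
n ≥ log₂(3000000) = 21.52
n ≥ 22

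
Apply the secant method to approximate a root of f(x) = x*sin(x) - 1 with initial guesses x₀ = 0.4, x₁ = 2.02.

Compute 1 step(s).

f(x) = x*sin(x) - 1
x₀ = 0.4, x₁ = 2.02

Secant formula: x_{n+1} = x_n - f(x_n)(x_n - x_{n-1})/(f(x_n) - f(x_{n-1}))

Iteration 1:
  f(0.400000) = -0.844233
  f(2.020000) = 0.819602
  x_2 = 2.020000 - 0.819602×(2.020000 - 0.400000)/(0.819602 - (-0.844233))
       = 1.221991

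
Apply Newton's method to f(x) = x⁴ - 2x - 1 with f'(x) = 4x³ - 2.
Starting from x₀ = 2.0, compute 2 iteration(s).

f(x) = x⁴ - 2x - 1
f'(x) = 4x³ - 2
x₀ = 2.0

Newton-Raphson formula: x_{n+1} = x_n - f(x_n)/f'(x_n)

Iteration 1:
  f(2.000000) = 11.000000
  f'(2.000000) = 30.000000
  x_1 = 2.000000 - 11.000000/30.000000 = 1.633333
Iteration 2:
  f(1.633333) = 2.850372
  f'(1.633333) = 15.429481
  x_2 = 1.633333 - 2.850372/15.429481 = 1.448598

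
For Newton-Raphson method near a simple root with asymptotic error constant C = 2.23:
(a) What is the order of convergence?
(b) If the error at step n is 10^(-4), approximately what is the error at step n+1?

(a) Newton-Raphson has quadratic (order 2) convergence near simple roots.
    This means |e_{n+1}| ≈ C|e_n|².

(b) With |e_n| = 10^(-4) and C = 2.23:
    |e_{n+1}| ≈ 2.23 × (10^(-4))² = 2.23 × 10^(-8)

(a) 2 (quadratic); (b) |e_{n+1}| ≈ 2.230e-08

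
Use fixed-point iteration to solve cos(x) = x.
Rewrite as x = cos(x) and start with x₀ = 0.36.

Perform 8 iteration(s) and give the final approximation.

Equation: cos(x) = x
Fixed-point form: x = cos(x)
x₀ = 0.36

x_1 = g(0.360000) = 0.935897
x_2 = g(0.935897) = 0.593097
x_3 = g(0.593097) = 0.829214
x_4 = g(0.829214) = 0.675456
x_5 = g(0.675456) = 0.780422
x_6 = g(0.780422) = 0.710617
x_7 = g(0.710617) = 0.757960
x_8 = g(0.757960) = 0.726240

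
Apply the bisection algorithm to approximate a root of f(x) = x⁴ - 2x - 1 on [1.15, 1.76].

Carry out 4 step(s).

f(x) = x⁴ - 2x - 1
Initial interval: [1.15, 1.76]

Iteration 1:
  c_1 = (1.150000 + 1.760000)/2 = 1.455000
  f(c_1) = f(1.455000) = 0.571795
  f(a) × f(c) < 0, new interval: [1.150000, 1.455000]
Iteration 2:
  c_2 = (1.150000 + 1.455000)/2 = 1.302500
  f(c_2) = f(1.302500) = -0.726867
  f(a) × f(c) ≥ 0, new interval: [1.302500, 1.455000]
Iteration 3:
  c_3 = (1.302500 + 1.455000)/2 = 1.378750
  f(c_3) = f(1.378750) = -0.143883
  f(a) × f(c) ≥ 0, new interval: [1.378750, 1.455000]
Iteration 4:
  c_4 = (1.378750 + 1.455000)/2 = 1.416875
  f(c_4) = f(1.416875) = 0.196446
  f(a) × f(c) < 0, new interval: [1.378750, 1.416875]

After 4 iteration(s), the approximation is c_4 = 1.416875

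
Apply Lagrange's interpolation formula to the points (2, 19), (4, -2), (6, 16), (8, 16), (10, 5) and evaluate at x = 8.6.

Lagrange interpolation formula:
P(x) = Σ yᵢ × Lᵢ(x)
where Lᵢ(x) = Π_{j≠i} (x - xⱼ)/(xᵢ - xⱼ)

L_0(8.6) = (8.6 - 4)/(2 - 4) × (8.6 - 6)/(2 - 6) × (8.6 - 8)/(2 - 8) × (8.6 - 10)/(2 - 10) = -0.026162
L_1(8.6) = (8.6 - 2)/(4 - 2) × (8.6 - 6)/(4 - 6) × (8.6 - 8)/(4 - 8) × (8.6 - 10)/(4 - 10) = 0.150150
L_2(8.6) = (8.6 - 2)/(6 - 2) × (8.6 - 4)/(6 - 4) × (8.6 - 8)/(6 - 8) × (8.6 - 10)/(6 - 10) = -0.398475
L_3(8.6) = (8.6 - 2)/(8 - 2) × (8.6 - 4)/(8 - 4) × (8.6 - 6)/(8 - 6) × (8.6 - 10)/(8 - 10) = 1.151150
L_4(8.6) = (8.6 - 2)/(10 - 2) × (8.6 - 4)/(10 - 4) × (8.6 - 6)/(10 - 6) × (8.6 - 8)/(10 - 8) = 0.123337

P(8.6) = 19×L_0(8.6) + (-2)×L_1(8.6) + 16×L_2(8.6) + 16×L_3(8.6) + 5×L_4(8.6)
P(8.6) = 11.862100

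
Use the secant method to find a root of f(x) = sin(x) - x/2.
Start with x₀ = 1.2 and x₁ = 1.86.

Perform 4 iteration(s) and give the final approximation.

f(x) = sin(x) - x/2
x₀ = 1.2, x₁ = 1.86

Secant formula: x_{n+1} = x_n - f(x_n)(x_n - x_{n-1})/(f(x_n) - f(x_{n-1}))

Iteration 1:
  f(1.200000) = 0.332039
  f(1.860000) = 0.028471
  x_2 = 1.860000 - 0.028471×(1.860000 - 1.200000)/(0.028471 - 0.332039)
       = 1.921901
Iteration 2:
  f(1.860000) = 0.028471
  f(1.921901) = -0.021957
  x_3 = 1.921901 - (-0.021957)×(1.921901 - 1.860000)/(-0.021957 - 0.028471)
       = 1.894949
Iteration 3:
  f(1.921901) = -0.021957
  f(1.894949) = 0.000447
  x_4 = 1.894949 - 0.000447×(1.894949 - 1.921901)/(0.000447 - (-0.021957))
       = 1.895486
Iteration 4:
  f(1.894949) = 0.000447
  f(1.895486) = 0.000007
  x_5 = 1.895486 - 0.000007×(1.895486 - 1.894949)/(0.000007 - 0.000447)
       = 1.895494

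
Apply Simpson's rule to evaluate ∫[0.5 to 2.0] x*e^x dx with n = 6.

f(x) = x*e^x
a = 0.5, b = 2.0, n = 6
h = (b - a)/n = 0.250000

Simpson's rule: (h/3)[f(x₀) + 4f(x₁) + 2f(x₂) + ... + f(xₙ)]

x_0 = 0.5000, f(x_0) = 0.824361, coefficient = 1
x_1 = 0.7500, f(x_1) = 1.587750, coefficient = 4
x_2 = 1.0000, f(x_2) = 2.718282, coefficient = 2
x_3 = 1.2500, f(x_3) = 4.362929, coefficient = 4
x_4 = 1.5000, f(x_4) = 6.722534, coefficient = 2
x_5 = 1.7500, f(x_5) = 10.070555, coefficient = 4
x_6 = 2.0000, f(x_6) = 14.778112, coefficient = 1

I ≈ (0.250000/3) × 98.569037 = 8.214086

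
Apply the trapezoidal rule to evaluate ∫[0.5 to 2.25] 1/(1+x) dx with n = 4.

f(x) = 1/(1+x)
a = 0.5, b = 2.25, n = 4
h = (b - a)/n = 0.437500

Trapezoidal rule: (h/2)[f(x₀) + 2f(x₁) + 2f(x₂) + ... + f(xₙ)]

x_0 = 0.5000, f(x_0) = 0.666667, coefficient = 1
x_1 = 0.9375, f(x_1) = 0.516129, coefficient = 2
x_2 = 1.3750, f(x_2) = 0.421053, coefficient = 2
x_3 = 1.8125, f(x_3) = 0.355556, coefficient = 2
x_4 = 2.2500, f(x_4) = 0.307692, coefficient = 1

I ≈ (0.437500/2) × 3.559833 = 0.778714
Exact value: 0.773190
Error: 0.005524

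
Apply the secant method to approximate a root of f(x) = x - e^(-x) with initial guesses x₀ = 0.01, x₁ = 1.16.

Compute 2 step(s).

f(x) = x - e^(-x)
x₀ = 0.01, x₁ = 1.16

Secant formula: x_{n+1} = x_n - f(x_n)(x_n - x_{n-1})/(f(x_n) - f(x_{n-1}))

Iteration 1:
  f(0.010000) = -0.980050
  f(1.160000) = 0.846514
  x_2 = 1.160000 - 0.846514×(1.160000 - 0.010000)/(0.846514 - (-0.980050))
       = 0.627037
Iteration 2:
  f(1.160000) = 0.846514
  f(0.627037) = 0.092865
  x_3 = 0.627037 - 0.092865×(0.627037 - 1.160000)/(0.092865 - 0.846514)
       = 0.561365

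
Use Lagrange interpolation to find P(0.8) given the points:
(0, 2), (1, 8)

Lagrange interpolation formula:
P(x) = Σ yᵢ × Lᵢ(x)
where Lᵢ(x) = Π_{j≠i} (x - xⱼ)/(xᵢ - xⱼ)

L_0(0.8) = (0.8 - 1)/(0 - 1) = 0.200000
L_1(0.8) = (0.8 - 0)/(1 - 0) = 0.800000

P(0.8) = 2×L_0(0.8) + 8×L_1(0.8)
P(0.8) = 6.800000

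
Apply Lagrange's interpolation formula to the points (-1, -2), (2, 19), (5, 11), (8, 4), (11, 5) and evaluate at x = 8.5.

Lagrange interpolation formula:
P(x) = Σ yᵢ × Lᵢ(x)
where Lᵢ(x) = Π_{j≠i} (x - xⱼ)/(xᵢ - xⱼ)

L_0(8.5) = (8.5 - 2)/(-1 - 2) × (8.5 - 5)/(-1 - 5) × (8.5 - 8)/(-1 - 8) × (8.5 - 11)/(-1 - 11) = -0.014628
L_1(8.5) = (8.5 - (-1))/(2 - (-1)) × (8.5 - 5)/(2 - 5) × (8.5 - 8)/(2 - 8) × (8.5 - 11)/(2 - 11) = 0.085520
L_2(8.5) = (8.5 - (-1))/(5 - (-1)) × (8.5 - 2)/(5 - 2) × (8.5 - 8)/(5 - 8) × (8.5 - 11)/(5 - 11) = -0.238233
L_3(8.5) = (8.5 - (-1))/(8 - (-1)) × (8.5 - 2)/(8 - 2) × (8.5 - 5)/(8 - 5) × (8.5 - 11)/(8 - 11) = 1.111754
L_4(8.5) = (8.5 - (-1))/(11 - (-1)) × (8.5 - 2)/(11 - 2) × (8.5 - 5)/(11 - 5) × (8.5 - 8)/(11 - 8) = 0.055588

P(8.5) = (-2)×L_0(8.5) + 19×L_1(8.5) + 11×L_2(8.5) + 4×L_3(8.5) + 5×L_4(8.5)
P(8.5) = 3.758520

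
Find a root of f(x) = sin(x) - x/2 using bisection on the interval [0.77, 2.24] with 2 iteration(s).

f(x) = sin(x) - x/2
Initial interval: [0.77, 2.24]

Iteration 1:
  c_1 = (0.770000 + 2.240000)/2 = 1.505000
  f(c_1) = f(1.505000) = 0.245336
  f(a) × f(c) ≥ 0, new interval: [1.505000, 2.240000]
Iteration 2:
  c_2 = (1.505000 + 2.240000)/2 = 1.872500
  f(c_2) = f(1.872500) = 0.018582
  f(a) × f(c) ≥ 0, new interval: [1.872500, 2.240000]

After 2 iteration(s), the approximation is c_2 = 1.872500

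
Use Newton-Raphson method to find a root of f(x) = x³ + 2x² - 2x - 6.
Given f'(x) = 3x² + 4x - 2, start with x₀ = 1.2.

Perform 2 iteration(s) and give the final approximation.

f(x) = x³ + 2x² - 2x - 6
f'(x) = 3x² + 4x - 2
x₀ = 1.2

Newton-Raphson formula: x_{n+1} = x_n - f(x_n)/f'(x_n)

Iteration 1:
  f(1.200000) = -3.792000
  f'(1.200000) = 7.120000
  x_1 = 1.200000 - (-3.792000)/7.120000 = 1.732584
Iteration 2:
  f(1.732584) = 1.739483
  f'(1.732584) = 13.935882
  x_2 = 1.732584 - 1.739483/13.935882 = 1.607764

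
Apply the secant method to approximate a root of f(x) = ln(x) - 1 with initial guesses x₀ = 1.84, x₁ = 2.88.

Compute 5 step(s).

f(x) = ln(x) - 1
x₀ = 1.84, x₁ = 2.88

Secant formula: x_{n+1} = x_n - f(x_n)(x_n - x_{n-1})/(f(x_n) - f(x_{n-1}))

Iteration 1:
  f(1.840000) = -0.390234
  f(2.880000) = 0.057790
  x_2 = 2.880000 - 0.057790×(2.880000 - 1.840000)/(0.057790 - (-0.390234))
       = 2.745851
Iteration 2:
  f(2.880000) = 0.057790
  f(2.745851) = 0.010091
  x_3 = 2.745851 - 0.010091×(2.745851 - 2.880000)/(0.010091 - 0.057790)
       = 2.717471
Iteration 3:
  f(2.745851) = 0.010091
  f(2.717471) = -0.000298
  x_4 = 2.717471 - (-0.000298)×(2.717471 - 2.745851)/(-0.000298 - 0.010091)
       = 2.718286
Iteration 4:
  f(2.717471) = -0.000298
  f(2.718286) = 0.000002
  x_5 = 2.718286 - 0.000002×(2.718286 - 2.717471)/(0.000002 - (-0.000298))
       = 2.718282
Iteration 5:
  f(2.718286) = 0.000002
  f(2.718282) = 0.000000
  x_6 = 2.718282 - 0.000000×(2.718282 - 2.718286)/(0.000000 - 0.000002)
       = 2.718282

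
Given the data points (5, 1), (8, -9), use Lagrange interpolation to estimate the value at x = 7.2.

Lagrange interpolation formula:
P(x) = Σ yᵢ × Lᵢ(x)
where Lᵢ(x) = Π_{j≠i} (x - xⱼ)/(xᵢ - xⱼ)

L_0(7.2) = (7.2 - 8)/(5 - 8) = 0.266667
L_1(7.2) = (7.2 - 5)/(8 - 5) = 0.733333

P(7.2) = 1×L_0(7.2) + (-9)×L_1(7.2)
P(7.2) = -6.333333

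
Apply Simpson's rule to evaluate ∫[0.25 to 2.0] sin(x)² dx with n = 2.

f(x) = sin(x)²
a = 0.25, b = 2.0, n = 2
h = (b - a)/n = 0.875000

Simpson's rule: (h/3)[f(x₀) + 4f(x₁) + 2f(x₂) + ... + f(xₙ)]

x_0 = 0.2500, f(x_0) = 0.061209, coefficient = 1
x_1 = 1.1250, f(x_1) = 0.814087, coefficient = 4
x_2 = 2.0000, f(x_2) = 0.826822, coefficient = 1

I ≈ (0.875000/3) × 4.144378 = 1.208777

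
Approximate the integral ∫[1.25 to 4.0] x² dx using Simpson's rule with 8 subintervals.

f(x) = x²
a = 1.25, b = 4.0, n = 8
h = (b - a)/n = 0.343750

Simpson's rule: (h/3)[f(x₀) + 4f(x₁) + 2f(x₂) + ... + f(xₙ)]

x_0 = 1.2500, f(x_0) = 1.562500, coefficient = 1
x_1 = 1.5938, f(x_1) = 2.540039, coefficient = 4
x_2 = 1.9375, f(x_2) = 3.753906, coefficient = 2
x_3 = 2.2812, f(x_3) = 5.204102, coefficient = 4
x_4 = 2.6250, f(x_4) = 6.890625, coefficient = 2
x_5 = 2.9688, f(x_5) = 8.813477, coefficient = 4
x_6 = 3.3125, f(x_6) = 10.972656, coefficient = 2
x_7 = 3.6562, f(x_7) = 13.368164, coefficient = 4
x_8 = 4.0000, f(x_8) = 16.000000, coefficient = 1

I ≈ (0.343750/3) × 180.500000 = 20.682292
Exact value: 20.682292
Error: 0.000000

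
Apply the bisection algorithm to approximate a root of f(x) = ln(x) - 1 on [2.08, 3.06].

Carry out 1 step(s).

f(x) = ln(x) - 1
Initial interval: [2.08, 3.06]

Iteration 1:
  c_1 = (2.080000 + 3.060000)/2 = 2.570000
  f(c_1) = f(2.570000) = -0.056094
  f(a) × f(c) ≥ 0, new interval: [2.570000, 3.060000]

After 1 iteration(s), the approximation is c_1 = 2.570000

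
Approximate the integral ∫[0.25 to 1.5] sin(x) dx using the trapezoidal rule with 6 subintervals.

f(x) = sin(x)
a = 0.25, b = 1.5, n = 6
h = (b - a)/n = 0.208333

Trapezoidal rule: (h/2)[f(x₀) + 2f(x₁) + 2f(x₂) + ... + f(xₙ)]

x_0 = 0.2500, f(x_0) = 0.247404, coefficient = 1
x_1 = 0.4583, f(x_1) = 0.442454, coefficient = 2
x_2 = 0.6667, f(x_2) = 0.618370, coefficient = 2
x_3 = 0.8750, f(x_3) = 0.767544, coefficient = 2
x_4 = 1.0833, f(x_4) = 0.883524, coefficient = 2
x_5 = 1.2917, f(x_5) = 0.961296, coefficient = 2
x_6 = 1.5000, f(x_6) = 0.997495, coefficient = 1

I ≈ (0.208333/2) × 8.591273 = 0.894924
Exact value: 0.898175
Error: 0.003251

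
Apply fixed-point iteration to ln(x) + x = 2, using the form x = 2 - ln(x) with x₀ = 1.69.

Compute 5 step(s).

Equation: ln(x) + x = 2
Fixed-point form: x = 2 - ln(x)
x₀ = 1.69

x_1 = g(1.690000) = 1.475271
x_2 = g(1.475271) = 1.611158
x_3 = g(1.611158) = 1.523047
x_4 = g(1.523047) = 1.579287
x_5 = g(1.579287) = 1.543026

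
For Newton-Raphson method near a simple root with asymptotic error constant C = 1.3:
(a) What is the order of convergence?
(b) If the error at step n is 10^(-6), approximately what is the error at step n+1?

(a) Newton-Raphson has quadratic (order 2) convergence near simple roots.
    This means |e_{n+1}| ≈ C|e_n|².

(b) With |e_n| = 10^(-6) and C = 1.3:
    |e_{n+1}| ≈ 1.3 × (10^(-6))² = 1.3 × 10^(-12)

(a) 2 (quadratic); (b) |e_{n+1}| ≈ 1.300e-12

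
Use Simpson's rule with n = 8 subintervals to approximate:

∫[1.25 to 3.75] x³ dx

f(x) = x³
a = 1.25, b = 3.75, n = 8
h = (b - a)/n = 0.312500

Simpson's rule: (h/3)[f(x₀) + 4f(x₁) + 2f(x₂) + ... + f(xₙ)]

x_0 = 1.2500, f(x_0) = 1.953125, coefficient = 1
x_1 = 1.5625, f(x_1) = 3.814697, coefficient = 4
x_2 = 1.8750, f(x_2) = 6.591797, coefficient = 2
x_3 = 2.1875, f(x_3) = 10.467529, coefficient = 4
x_4 = 2.5000, f(x_4) = 15.625000, coefficient = 2
x_5 = 2.8125, f(x_5) = 22.247314, coefficient = 4
x_6 = 3.1250, f(x_6) = 30.517578, coefficient = 2
x_7 = 3.4375, f(x_7) = 40.618896, coefficient = 4
x_8 = 3.7500, f(x_8) = 52.734375, coefficient = 1

I ≈ (0.312500/3) × 468.750000 = 48.828125
Exact value: 48.828125
Error: 0.000000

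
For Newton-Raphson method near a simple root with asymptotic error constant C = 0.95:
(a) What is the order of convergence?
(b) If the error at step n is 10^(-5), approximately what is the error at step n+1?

(a) Newton-Raphson has quadratic (order 2) convergence near simple roots.
    This means |e_{n+1}| ≈ C|e_n|².

(b) With |e_n| = 10^(-5) and C = 0.95:
    |e_{n+1}| ≈ 0.95 × (10^(-5))² = 0.95 × 10^(-10)

(a) 2 (quadratic); (b) |e_{n+1}| ≈ 9.500e-11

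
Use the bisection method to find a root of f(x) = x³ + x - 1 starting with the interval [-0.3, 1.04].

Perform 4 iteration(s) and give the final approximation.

f(x) = x³ + x - 1
Initial interval: [-0.3, 1.04]

Iteration 1:
  c_1 = (-0.300000 + 1.040000)/2 = 0.370000
  f(c_1) = f(0.370000) = -0.579347
  f(a) × f(c) ≥ 0, new interval: [0.370000, 1.040000]
Iteration 2:
  c_2 = (0.370000 + 1.040000)/2 = 0.705000
  f(c_2) = f(0.705000) = 0.055403
  f(a) × f(c) < 0, new interval: [0.370000, 0.705000]
Iteration 3:
  c_3 = (0.370000 + 0.705000)/2 = 0.537500
  f(c_3) = f(0.537500) = -0.307213
  f(a) × f(c) ≥ 0, new interval: [0.537500, 0.705000]
Iteration 4:
  c_4 = (0.537500 + 0.705000)/2 = 0.621250
  f(c_4) = f(0.621250) = -0.138978
  f(a) × f(c) ≥ 0, new interval: [0.621250, 0.705000]

After 4 iteration(s), the approximation is c_4 = 0.621250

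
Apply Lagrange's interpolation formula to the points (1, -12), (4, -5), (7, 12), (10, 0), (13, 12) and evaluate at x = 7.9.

Lagrange interpolation formula:
P(x) = Σ yᵢ × Lᵢ(x)
where Lᵢ(x) = Π_{j≠i} (x - xⱼ)/(xᵢ - xⱼ)

L_0(7.9) = (7.9 - 4)/(1 - 4) × (7.9 - 7)/(1 - 7) × (7.9 - 10)/(1 - 10) × (7.9 - 13)/(1 - 13) = 0.019338
L_1(7.9) = (7.9 - 1)/(4 - 1) × (7.9 - 7)/(4 - 7) × (7.9 - 10)/(4 - 10) × (7.9 - 13)/(4 - 13) = -0.136850
L_2(7.9) = (7.9 - 1)/(7 - 1) × (7.9 - 4)/(7 - 4) × (7.9 - 10)/(7 - 10) × (7.9 - 13)/(7 - 13) = 0.889525
L_3(7.9) = (7.9 - 1)/(10 - 1) × (7.9 - 4)/(10 - 4) × (7.9 - 7)/(10 - 7) × (7.9 - 13)/(10 - 13) = 0.254150
L_4(7.9) = (7.9 - 1)/(13 - 1) × (7.9 - 4)/(13 - 4) × (7.9 - 7)/(13 - 7) × (7.9 - 10)/(13 - 10) = -0.026163

P(7.9) = (-12)×L_0(7.9) + (-5)×L_1(7.9) + 12×L_2(7.9) + 0×L_3(7.9) + 12×L_4(7.9)
P(7.9) = 10.812550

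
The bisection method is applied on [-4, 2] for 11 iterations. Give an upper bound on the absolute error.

Bisection error bound: |error| ≤ (b-a)/2^n
|error| ≤ (2 - (-4))/2^11 = 6/2^11
|error| ≤ 0.0029296875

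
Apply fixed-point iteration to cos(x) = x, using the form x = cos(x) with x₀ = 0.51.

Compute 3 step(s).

Equation: cos(x) = x
Fixed-point form: x = cos(x)
x₀ = 0.51

x_1 = g(0.510000) = 0.872745
x_2 = g(0.872745) = 0.642726
x_3 = g(0.642726) = 0.800465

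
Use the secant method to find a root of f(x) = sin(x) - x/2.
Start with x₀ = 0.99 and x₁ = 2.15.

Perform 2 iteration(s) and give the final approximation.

f(x) = sin(x) - x/2
x₀ = 0.99, x₁ = 2.15

Secant formula: x_{n+1} = x_n - f(x_n)(x_n - x_{n-1})/(f(x_n) - f(x_{n-1}))

Iteration 1:
  f(0.990000) = 0.341026
  f(2.150000) = -0.238101
  x_2 = 2.150000 - (-0.238101)×(2.150000 - 0.990000)/(-0.238101 - 0.341026)
       = 1.673080
Iteration 2:
  f(2.150000) = -0.238101
  f(1.673080) = 0.158234
  x_3 = 1.673080 - 0.158234×(1.673080 - 2.150000)/(0.158234 - (-0.238101))
       = 1.863487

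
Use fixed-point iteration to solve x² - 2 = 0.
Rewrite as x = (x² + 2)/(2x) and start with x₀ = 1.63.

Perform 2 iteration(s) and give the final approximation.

Equation: x² - 2 = 0
Fixed-point form: x = (x² + 2)/(2x)
x₀ = 1.63

x_1 = g(1.630000) = 1.428497
x_2 = g(1.428497) = 1.414285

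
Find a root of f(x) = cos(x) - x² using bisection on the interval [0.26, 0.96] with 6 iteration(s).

f(x) = cos(x) - x²
Initial interval: [0.26, 0.96]

Iteration 1:
  c_1 = (0.260000 + 0.960000)/2 = 0.610000
  f(c_1) = f(0.610000) = 0.447548
  f(a) × f(c) ≥ 0, new interval: [0.610000, 0.960000]
Iteration 2:
  c_2 = (0.610000 + 0.960000)/2 = 0.785000
  f(c_2) = f(0.785000) = 0.091163
  f(a) × f(c) ≥ 0, new interval: [0.785000, 0.960000]
Iteration 3:
  c_3 = (0.785000 + 0.960000)/2 = 0.872500
  f(c_3) = f(0.872500) = -0.118343
  f(a) × f(c) < 0, new interval: [0.785000, 0.872500]
Iteration 4:
  c_4 = (0.785000 + 0.872500)/2 = 0.828750
  f(c_4) = f(0.828750) = -0.011029
  f(a) × f(c) < 0, new interval: [0.785000, 0.828750]
Iteration 5:
  c_5 = (0.785000 + 0.828750)/2 = 0.806875
  f(c_5) = f(0.806875) = 0.040711
  f(a) × f(c) ≥ 0, new interval: [0.806875, 0.828750]
Iteration 6:
  c_6 = (0.806875 + 0.828750)/2 = 0.817812
  f(c_6) = f(0.817812) = 0.015002
  f(a) × f(c) ≥ 0, new interval: [0.817812, 0.828750]

After 6 iteration(s), the approximation is c_6 = 0.817812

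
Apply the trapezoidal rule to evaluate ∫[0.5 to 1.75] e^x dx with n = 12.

f(x) = e^x
a = 0.5, b = 1.75, n = 12
h = (b - a)/n = 0.104167

Trapezoidal rule: (h/2)[f(x₀) + 2f(x₁) + 2f(x₂) + ... + f(xₙ)]

x_0 = 0.5000, f(x_0) = 1.648721, coefficient = 1
x_1 = 0.6042, f(x_1) = 1.829727, coefficient = 2
x_2 = 0.7083, f(x_2) = 2.030604, coefficient = 2
x_3 = 0.8125, f(x_3) = 2.253535, coefficient = 2
x_4 = 0.9167, f(x_4) = 2.500940, coefficient = 2
x_5 = 1.0208, f(x_5) = 2.775507, coefficient = 2
x_6 = 1.1250, f(x_6) = 3.080217, coefficient = 2
x_7 = 1.2292, f(x_7) = 3.418380, coefficient = 2
x_8 = 1.3333, f(x_8) = 3.793668, coefficient = 2
x_9 = 1.4375, f(x_9) = 4.210157, coefficient = 2
x_10 = 1.5417, f(x_10) = 4.672371, coefficient = 2
x_11 = 1.6458, f(x_11) = 5.185329, coefficient = 2
x_12 = 1.7500, f(x_12) = 5.754603, coefficient = 1

I ≈ (0.104167/2) × 78.904193 = 4.109593
Exact value: 4.105881
Error: 0.003712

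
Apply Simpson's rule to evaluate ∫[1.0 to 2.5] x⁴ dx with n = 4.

f(x) = x⁴
a = 1.0, b = 2.5, n = 4
h = (b - a)/n = 0.375000

Simpson's rule: (h/3)[f(x₀) + 4f(x₁) + 2f(x₂) + ... + f(xₙ)]

x_0 = 1.0000, f(x_0) = 1.000000, coefficient = 1
x_1 = 1.3750, f(x_1) = 3.574463, coefficient = 4
x_2 = 1.7500, f(x_2) = 9.378906, coefficient = 2
x_3 = 2.1250, f(x_3) = 20.390869, coefficient = 4
x_4 = 2.5000, f(x_4) = 39.062500, coefficient = 1

I ≈ (0.375000/3) × 154.681641 = 19.335205
Exact value: 19.331250
Error: 0.003955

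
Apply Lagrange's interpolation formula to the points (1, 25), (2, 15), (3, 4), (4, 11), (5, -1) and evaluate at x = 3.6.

Lagrange interpolation formula:
P(x) = Σ yᵢ × Lᵢ(x)
where Lᵢ(x) = Π_{j≠i} (x - xⱼ)/(xᵢ - xⱼ)

L_0(3.6) = (3.6 - 2)/(1 - 2) × (3.6 - 3)/(1 - 3) × (3.6 - 4)/(1 - 4) × (3.6 - 5)/(1 - 5) = 0.022400
L_1(3.6) = (3.6 - 1)/(2 - 1) × (3.6 - 3)/(2 - 3) × (3.6 - 4)/(2 - 4) × (3.6 - 5)/(2 - 5) = -0.145600
L_2(3.6) = (3.6 - 1)/(3 - 1) × (3.6 - 2)/(3 - 2) × (3.6 - 4)/(3 - 4) × (3.6 - 5)/(3 - 5) = 0.582400
L_3(3.6) = (3.6 - 1)/(4 - 1) × (3.6 - 2)/(4 - 2) × (3.6 - 3)/(4 - 3) × (3.6 - 5)/(4 - 5) = 0.582400
L_4(3.6) = (3.6 - 1)/(5 - 1) × (3.6 - 2)/(5 - 2) × (3.6 - 3)/(5 - 3) × (3.6 - 4)/(5 - 4) = -0.041600

P(3.6) = 25×L_0(3.6) + 15×L_1(3.6) + 4×L_2(3.6) + 11×L_3(3.6) + (-1)×L_4(3.6)
P(3.6) = 7.153600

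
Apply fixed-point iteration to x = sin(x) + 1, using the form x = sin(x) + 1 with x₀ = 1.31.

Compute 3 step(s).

Equation: x = sin(x) + 1
Fixed-point form: x = sin(x) + 1
x₀ = 1.31

x_1 = g(1.310000) = 1.966185
x_2 = g(1.966185) = 1.922847
x_3 = g(1.922847) = 1.938668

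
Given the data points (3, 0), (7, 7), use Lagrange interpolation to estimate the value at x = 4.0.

Lagrange interpolation formula:
P(x) = Σ yᵢ × Lᵢ(x)
where Lᵢ(x) = Π_{j≠i} (x - xⱼ)/(xᵢ - xⱼ)

L_0(4.0) = (4.0 - 7)/(3 - 7) = 0.750000
L_1(4.0) = (4.0 - 3)/(7 - 3) = 0.250000

P(4.0) = 0×L_0(4.0) + 7×L_1(4.0)
P(4.0) = 1.750000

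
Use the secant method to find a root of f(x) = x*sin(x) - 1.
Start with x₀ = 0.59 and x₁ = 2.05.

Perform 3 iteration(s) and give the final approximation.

f(x) = x*sin(x) - 1
x₀ = 0.59, x₁ = 2.05

Secant formula: x_{n+1} = x_n - f(x_n)(x_n - x_{n-1})/(f(x_n) - f(x_{n-1}))

Iteration 1:
  f(0.590000) = -0.671747
  f(2.050000) = 0.819093
  x_2 = 2.050000 - 0.819093×(2.050000 - 0.590000)/(0.819093 - (-0.671747))
       = 1.247851
Iteration 2:
  f(2.050000) = 0.819093
  f(1.247851) = 0.183343
  x_3 = 1.247851 - 0.183343×(1.247851 - 2.050000)/(0.183343 - 0.819093)
       = 1.016520
Iteration 3:
  f(1.247851) = 0.183343
  f(1.016520) = -0.135672
  x_4 = 1.016520 - (-0.135672)×(1.016520 - 1.247851)/(-0.135672 - 0.183343)
       = 1.114901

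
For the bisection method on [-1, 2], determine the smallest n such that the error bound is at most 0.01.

We need (b-a)/2^n ≤ 0.01
(2 - (-1))/2^n ≤ 0.01
3/2^n ≤ 0.01
2^n ≥ 300
n ≥ log₂(300) = 8.23
n ≥ 9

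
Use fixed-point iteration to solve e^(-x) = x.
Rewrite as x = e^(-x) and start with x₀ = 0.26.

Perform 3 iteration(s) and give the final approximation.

Equation: e^(-x) = x
Fixed-point form: x = e^(-x)
x₀ = 0.26

x_1 = g(0.260000) = 0.771052
x_2 = g(0.771052) = 0.462526
x_3 = g(0.462526) = 0.629691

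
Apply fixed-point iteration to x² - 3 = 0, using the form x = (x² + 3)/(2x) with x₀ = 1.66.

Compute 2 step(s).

Equation: x² - 3 = 0
Fixed-point form: x = (x² + 3)/(2x)
x₀ = 1.66

x_1 = g(1.660000) = 1.733614
x_2 = g(1.733614) = 1.732052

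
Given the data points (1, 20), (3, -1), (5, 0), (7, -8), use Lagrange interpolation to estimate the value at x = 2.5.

Lagrange interpolation formula:
P(x) = Σ yᵢ × Lᵢ(x)
where Lᵢ(x) = Π_{j≠i} (x - xⱼ)/(xᵢ - xⱼ)

L_0(2.5) = (2.5 - 3)/(1 - 3) × (2.5 - 5)/(1 - 5) × (2.5 - 7)/(1 - 7) = 0.117188
L_1(2.5) = (2.5 - 1)/(3 - 1) × (2.5 - 5)/(3 - 5) × (2.5 - 7)/(3 - 7) = 1.054688
L_2(2.5) = (2.5 - 1)/(5 - 1) × (2.5 - 3)/(5 - 3) × (2.5 - 7)/(5 - 7) = -0.210938
L_3(2.5) = (2.5 - 1)/(7 - 1) × (2.5 - 3)/(7 - 3) × (2.5 - 5)/(7 - 5) = 0.039062

P(2.5) = 20×L_0(2.5) + (-1)×L_1(2.5) + 0×L_2(2.5) + (-8)×L_3(2.5)
P(2.5) = 0.976562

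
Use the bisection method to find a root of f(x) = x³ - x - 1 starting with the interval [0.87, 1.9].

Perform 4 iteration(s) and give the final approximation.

f(x) = x³ - x - 1
Initial interval: [0.87, 1.9]

Iteration 1:
  c_1 = (0.870000 + 1.900000)/2 = 1.385000
  f(c_1) = f(1.385000) = 0.271742
  f(a) × f(c) < 0, new interval: [0.870000, 1.385000]
Iteration 2:
  c_2 = (0.870000 + 1.385000)/2 = 1.127500
  f(c_2) = f(1.127500) = -0.694159
  f(a) × f(c) ≥ 0, new interval: [1.127500, 1.385000]
Iteration 3:
  c_3 = (1.127500 + 1.385000)/2 = 1.256250
  f(c_3) = f(1.256250) = -0.273681
  f(a) × f(c) ≥ 0, new interval: [1.256250, 1.385000]
Iteration 4:
  c_4 = (1.256250 + 1.385000)/2 = 1.320625
  f(c_4) = f(1.320625) = -0.017388
  f(a) × f(c) ≥ 0, new interval: [1.320625, 1.385000]

After 4 iteration(s), the approximation is c_4 = 1.320625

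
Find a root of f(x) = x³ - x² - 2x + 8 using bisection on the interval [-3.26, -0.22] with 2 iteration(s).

f(x) = x³ - x² - 2x + 8
Initial interval: [-3.26, -0.22]

Iteration 1:
  c_1 = (-3.260000 + (-0.220000))/2 = -1.740000
  f(c_1) = f(-1.740000) = 3.184376
  f(a) × f(c) < 0, new interval: [-3.260000, -1.740000]
Iteration 2:
  c_2 = (-3.260000 + (-1.740000))/2 = -2.500000
  f(c_2) = f(-2.500000) = -8.875000
  f(a) × f(c) ≥ 0, new interval: [-2.500000, -1.740000]

After 2 iteration(s), the approximation is c_2 = -2.500000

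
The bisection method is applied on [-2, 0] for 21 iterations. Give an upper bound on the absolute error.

Bisection error bound: |error| ≤ (b-a)/2^n
|error| ≤ (0 - (-2))/2^21 = 2/2^21
|error| ≤ 0.0000009537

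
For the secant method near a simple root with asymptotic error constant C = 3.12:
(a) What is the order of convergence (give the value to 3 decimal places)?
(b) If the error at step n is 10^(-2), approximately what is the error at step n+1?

(a) Secant method has superlinear convergence with order φ = (1+√5)/2 ≈ 1.618.
    This means |e_{n+1}| ≈ C|e_n|^1.618.

(b) With |e_n| = 10^(-2) and C = 3.12:
    |e_{n+1}| ≈ 3.12 × (10^(-2))^1.618 = 3.12 × 10^(-3.24)

(a) ≈ 1.618 (golden ratio); (b) |e_{n+1}| ≈ 1.812e-03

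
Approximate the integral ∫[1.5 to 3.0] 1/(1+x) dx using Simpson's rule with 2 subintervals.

f(x) = 1/(1+x)
a = 1.5, b = 3.0, n = 2
h = (b - a)/n = 0.750000

Simpson's rule: (h/3)[f(x₀) + 4f(x₁) + 2f(x₂) + ... + f(xₙ)]

x_0 = 1.5000, f(x_0) = 0.400000, coefficient = 1
x_1 = 2.2500, f(x_1) = 0.307692, coefficient = 4
x_2 = 3.0000, f(x_2) = 0.250000, coefficient = 1

I ≈ (0.750000/3) × 1.880769 = 0.470192
Exact value: 0.470004
Error: 0.000189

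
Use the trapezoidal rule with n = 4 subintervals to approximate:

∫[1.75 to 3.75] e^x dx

f(x) = e^x
a = 1.75, b = 3.75, n = 4
h = (b - a)/n = 0.500000

Trapezoidal rule: (h/2)[f(x₀) + 2f(x₁) + 2f(x₂) + ... + f(xₙ)]

x_0 = 1.7500, f(x_0) = 5.754603, coefficient = 1
x_1 = 2.2500, f(x_1) = 9.487736, coefficient = 2
x_2 = 2.7500, f(x_2) = 15.642632, coefficient = 2
x_3 = 3.2500, f(x_3) = 25.790340, coefficient = 2
x_4 = 3.7500, f(x_4) = 42.521082, coefficient = 1

I ≈ (0.500000/2) × 150.117100 = 37.529275
Exact value: 36.766479
Error: 0.762796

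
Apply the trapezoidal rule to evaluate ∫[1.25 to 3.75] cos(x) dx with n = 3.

f(x) = cos(x)
a = 1.25, b = 3.75, n = 3
h = (b - a)/n = 0.833333

Trapezoidal rule: (h/2)[f(x₀) + 2f(x₁) + 2f(x₂) + ... + f(xₙ)]

x_0 = 1.2500, f(x_0) = 0.315322, coefficient = 1
x_1 = 2.0833, f(x_1) = -0.490390, coefficient = 2
x_2 = 2.9167, f(x_2) = -0.974811, coefficient = 2
x_3 = 3.7500, f(x_3) = -0.820559, coefficient = 1

I ≈ (0.833333/2) × -3.435638 = -1.431516
Exact value: -1.520546
Error: 0.089030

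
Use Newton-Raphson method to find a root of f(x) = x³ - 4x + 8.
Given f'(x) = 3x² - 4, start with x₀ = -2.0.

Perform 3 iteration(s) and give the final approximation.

f(x) = x³ - 4x + 8
f'(x) = 3x² - 4
x₀ = -2.0

Newton-Raphson formula: x_{n+1} = x_n - f(x_n)/f'(x_n)

Iteration 1:
  f(-2.000000) = 8.000000
  f'(-2.000000) = 8.000000
  x_1 = -2.000000 - 8.000000/8.000000 = -3.000000
Iteration 2:
  f(-3.000000) = -7.000000
  f'(-3.000000) = 23.000000
  x_2 = -3.000000 - (-7.000000)/23.000000 = -2.695652
Iteration 3:
  f(-2.695652) = -0.805457
  f'(-2.695652) = 17.799622
  x_3 = -2.695652 - (-0.805457)/17.799622 = -2.650401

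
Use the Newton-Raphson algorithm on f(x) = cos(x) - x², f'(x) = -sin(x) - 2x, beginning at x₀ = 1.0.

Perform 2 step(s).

f(x) = cos(x) - x²
f'(x) = -sin(x) - 2x
x₀ = 1.0

Newton-Raphson formula: x_{n+1} = x_n - f(x_n)/f'(x_n)

Iteration 1:
  f(1.000000) = -0.459698
  f'(1.000000) = -2.841471
  x_1 = 1.000000 - (-0.459698)/(-2.841471) = 0.838218
Iteration 2:
  f(0.838218) = -0.033822
  f'(0.838218) = -2.419890
  x_2 = 0.838218 - (-0.033822)/(-2.419890) = 0.824242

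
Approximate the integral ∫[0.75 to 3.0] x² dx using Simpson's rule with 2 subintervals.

f(x) = x²
a = 0.75, b = 3.0, n = 2
h = (b - a)/n = 1.125000

Simpson's rule: (h/3)[f(x₀) + 4f(x₁) + 2f(x₂) + ... + f(xₙ)]

x_0 = 0.7500, f(x_0) = 0.562500, coefficient = 1
x_1 = 1.8750, f(x_1) = 3.515625, coefficient = 4
x_2 = 3.0000, f(x_2) = 9.000000, coefficient = 1

I ≈ (1.125000/3) × 23.625000 = 8.859375
Exact value: 8.859375
Error: 0.000000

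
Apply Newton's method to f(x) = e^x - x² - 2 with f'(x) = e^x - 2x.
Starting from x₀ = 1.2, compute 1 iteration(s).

f(x) = e^x - x² - 2
f'(x) = e^x - 2x
x₀ = 1.2

Newton-Raphson formula: x_{n+1} = x_n - f(x_n)/f'(x_n)

Iteration 1:
  f(1.200000) = -0.119883
  f'(1.200000) = 0.920117
  x_1 = 1.200000 - (-0.119883)/0.920117 = 1.330291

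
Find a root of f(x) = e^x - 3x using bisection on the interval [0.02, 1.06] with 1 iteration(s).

f(x) = e^x - 3x
Initial interval: [0.02, 1.06]

Iteration 1:
  c_1 = (0.020000 + 1.060000)/2 = 0.540000
  f(c_1) = f(0.540000) = 0.096007
  f(a) × f(c) ≥ 0, new interval: [0.540000, 1.060000]

After 1 iteration(s), the approximation is c_1 = 0.540000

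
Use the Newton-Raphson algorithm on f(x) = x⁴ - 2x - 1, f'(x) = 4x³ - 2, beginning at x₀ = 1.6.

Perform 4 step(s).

f(x) = x⁴ - 2x - 1
f'(x) = 4x³ - 2
x₀ = 1.6

Newton-Raphson formula: x_{n+1} = x_n - f(x_n)/f'(x_n)

Iteration 1:
  f(1.600000) = 2.353600
  f'(1.600000) = 14.384000
  x_1 = 1.600000 - 2.353600/14.384000 = 1.436374
Iteration 2:
  f(1.436374) = 0.383921
  f'(1.436374) = 9.853930
  x_2 = 1.436374 - 0.383921/9.853930 = 1.397413
Iteration 3:
  f(1.397413) = 0.018454
  f'(1.397413) = 8.915255
  x_3 = 1.397413 - 0.018454/8.915255 = 1.395343
Iteration 4:
  f(1.395343) = 0.000050
  f'(1.395343) = 8.866823
  x_4 = 1.395343 - 0.000050/8.866823 = 1.395337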